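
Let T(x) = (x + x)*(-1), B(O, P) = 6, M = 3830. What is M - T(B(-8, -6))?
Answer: 3842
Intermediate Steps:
T(x) = -2*x (T(x) = (2*x)*(-1) = -2*x)
M - T(B(-8, -6)) = 3830 - (-2)*6 = 3830 - 1*(-12) = 3830 + 12 = 3842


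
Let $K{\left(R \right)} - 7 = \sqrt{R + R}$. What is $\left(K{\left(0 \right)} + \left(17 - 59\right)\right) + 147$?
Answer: $112$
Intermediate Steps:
$K{\left(R \right)} = 7 + \sqrt{2} \sqrt{R}$ ($K{\left(R \right)} = 7 + \sqrt{R + R} = 7 + \sqrt{2 R} = 7 + \sqrt{2} \sqrt{R}$)
$\left(K{\left(0 \right)} + \left(17 - 59\right)\right) + 147 = \left(\left(7 + \sqrt{2} \sqrt{0}\right) + \left(17 - 59\right)\right) + 147 = \left(\left(7 + \sqrt{2} \cdot 0\right) + \left(17 - 59\right)\right) + 147 = \left(\left(7 + 0\right) - 42\right) + 147 = \left(7 - 42\right) + 147 = -35 + 147 = 112$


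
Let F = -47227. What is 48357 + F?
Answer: 1130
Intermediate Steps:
48357 + F = 48357 - 47227 = 1130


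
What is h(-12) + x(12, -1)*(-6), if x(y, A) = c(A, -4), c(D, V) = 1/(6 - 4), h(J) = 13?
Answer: 10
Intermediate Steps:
c(D, V) = 1/2
x(y, A) = 1/2
h(-12) + x(12, -1)*(-6) = 13 + (1/2)*(-6) = 13 - 3 = 10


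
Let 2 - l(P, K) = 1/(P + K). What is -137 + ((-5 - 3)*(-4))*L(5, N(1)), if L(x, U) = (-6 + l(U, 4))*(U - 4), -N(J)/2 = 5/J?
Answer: 4741/3 ≈ 1580.3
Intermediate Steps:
l(P, K) = 2 - 1/(K + P) (l(P, K) = 2 - 1/(P + K) = 2 - 1/(K + P))
N(J) = -10/J
L(x, U) = (-6 + (7 + 2*U)/(4 + U))*(-4 + U) (L(x, U) = (-6 + (-1 + 2*4 + 2*U)/(4 + U))*(U - 4) = (-6 + (-1 + 8 + 2*U)/(4 + U))*(-4 + U) = (-6 + (7 + 2*U)/(4 + U))*(-4 + U))
-137 + ((-5 - 3)*(-4))*L(5, N(1)) = -137 + ((-5 - 3)*(-4))*((68 - (-10)/1 - 4*(-10/1)**2)/(4 - 10/1)) = -137 + (-8*(-4))*((68 - (-10) - 4*(-10*1)**2)/(4 - 10*1)) = -137 + 32*((68 - 1*(-10) - 4*(-10)**2)/(4 - 10)) = -137 + 32*((68 + 10 - 4*100)/(-6)) = -137 + 32*(-(68 + 10 - 400)/6) = -137 + 32*(-1/6*(-322)) = -137 + 32*(161/3) = -137 + 5152/3 = 4741/3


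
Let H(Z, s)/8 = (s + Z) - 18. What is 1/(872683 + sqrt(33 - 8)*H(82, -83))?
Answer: 1/871923 ≈ 1.1469e-6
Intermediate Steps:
H(Z, s) = -144 + 8*Z + 8*s (H(Z, s) = 8*((s + Z) - 18) = 8*((Z + s) - 18) = 8*(-18 + Z + s) = -144 + 8*Z + 8*s)
1/(872683 + sqrt(33 - 8)*H(82, -83)) = 1/(872683 + sqrt(33 - 8)*(-144 + 8*82 + 8*(-83))) = 1/(872683 + sqrt(25)*(-144 + 656 - 664)) = 1/(872683 + 5*(-152)) = 1/(872683 - 760) = 1/871923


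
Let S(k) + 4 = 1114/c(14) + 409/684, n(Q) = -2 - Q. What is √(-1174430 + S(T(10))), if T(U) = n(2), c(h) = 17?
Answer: I*√4410742528229/1938 ≈ 1083.7*I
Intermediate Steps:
T(U) = -4 (T(U) = -2 - 1*2 = -2 - 2 = -4)
S(k) = 722417/11628 (S(k) = -4 + (1114/17 + 409/684) = -4 + 768929/11628 = 722417/11628)
√(-1174430 + S(T(10))) = √(-1174430 + 722417/11628) = √(-13655549623/11628) = I*√4410742528229/1938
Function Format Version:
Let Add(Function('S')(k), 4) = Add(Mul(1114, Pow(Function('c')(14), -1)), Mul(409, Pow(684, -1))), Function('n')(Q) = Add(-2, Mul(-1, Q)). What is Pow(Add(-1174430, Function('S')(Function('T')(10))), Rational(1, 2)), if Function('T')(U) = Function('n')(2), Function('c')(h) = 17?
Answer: Mul(Rational(1, 1938), I, Pow(4410742528229, Rational(1, 2))) ≈ Mul(1083.7, I)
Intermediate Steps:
Function('T')(U) = -4 (Function('T')(U) = Add(-2, Mul(-1, 2)) = Add(-2, -2) = -4)
Function('S')(k) = Rational(722417, 11628) (Function('S')(k) = Add(-4, Add(Mul(1114, Pow(17, -1)), Mul(409, Pow(684, -1)))) = Add(-4, Add(Mul(1114, Rational(1, 17)), Mul(409, Rational(1, 684)))) = Add(-4, Add(Rational(1114, 17), Rational(409, 684))) = Add(-4, Rational(768929, 11628)) = Rational(722417, 11628))
Pow(Add(-1174430, Function('S')(Function('T')(10))), Rational(1, 2)) = Pow(Add(-1174430, Rational(722417, 11628)), Rational(1, 2)) = Pow(Rational(-13655549623, 11628), Rational(1, 2)) = Mul(Rational(1, 1938), I, Pow(4410742528229, Rational(1, 2)))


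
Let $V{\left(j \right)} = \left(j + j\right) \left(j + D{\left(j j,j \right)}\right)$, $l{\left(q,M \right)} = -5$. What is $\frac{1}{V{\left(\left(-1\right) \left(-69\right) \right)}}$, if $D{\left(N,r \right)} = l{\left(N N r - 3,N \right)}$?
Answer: $\frac{1}{8832} \approx 0.00011322$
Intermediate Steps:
$D{\left(N,r \right)} = -5$
$V{\left(j \right)} = 2 j \left(-5 + j\right)$ ($V{\left(j \right)} = \left(j + j\right) \left(j - 5\right) = 2 j \left(-5 + j\right)$)
$\frac{1}{V{\left(\left(-1\right) \left(-69\right) \right)}} = \frac{1}{2 \left(\left(-1\right) \left(-69\right)\right) \left(-5 - -69\right)} = \frac{1}{2 \cdot 69 \left(-5 + 69\right)} = \frac{1}{2 \cdot 69 \cdot 64} = \frac{1}{8832}$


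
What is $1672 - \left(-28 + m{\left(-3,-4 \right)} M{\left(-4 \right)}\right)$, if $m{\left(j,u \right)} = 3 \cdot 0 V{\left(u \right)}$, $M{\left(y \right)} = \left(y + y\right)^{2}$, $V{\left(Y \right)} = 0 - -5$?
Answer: $1700$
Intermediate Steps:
$V{\left(Y \right)} = 5$ ($V{\left(Y \right)} = 0 + 5 = 5$)
$M{\left(y \right)} = 4 y^{2}$ ($M{\left(y \right)} = \left(2 y\right)^{2} = 4 y^{2}$)
$m{\left(j,u \right)} = 0$ ($m{\left(j,u \right)} = 3 \cdot 0 \cdot 5 = 3 \cdot 0 = 0$)
$1672 - \left(-28 + m{\left(-3,-4 \right)} M{\left(-4 \right)}\right) = 1672 - \left(-28 + 0 \cdot 4 \left(-4\right)^{2}\right) = 1672 - \left(-28 + 0 \cdot 4 \cdot 16\right) = 1672 - \left(-28 + 0 \cdot 64\right) = 1672 - \left(-28 + 0\right) = 1672 - -28 = 1672 + 28 = 1700$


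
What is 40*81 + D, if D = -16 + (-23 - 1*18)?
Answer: 3183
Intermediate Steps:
D = -57 (D = -16 + (-23 - 18) = -16 - 41 = -57)
40*81 + D = 40*81 - 57 = 3240 - 57 = 3183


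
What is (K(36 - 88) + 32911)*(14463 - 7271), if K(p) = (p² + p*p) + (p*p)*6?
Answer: 392273256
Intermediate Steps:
K(p) = 8*p² (K(p) = (p² + p²) + p²*6 = 2*p² + 6*p² = 8*p²)
(K(36 - 88) + 32911)*(14463 - 7271) = (8*(36 - 88)² + 32911)*(14463 - 7271) = (8*(-52)² + 32911)*7192 = (8*2704 + 32911)*7192 = (21632 + 32911)*7192 = 54543*7192 = 392273256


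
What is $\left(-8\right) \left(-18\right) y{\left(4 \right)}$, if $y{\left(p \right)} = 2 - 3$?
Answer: $-144$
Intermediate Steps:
$y{\left(p \right)} = -1$
$\left(-8\right) \left(-18\right) y{\left(4 \right)} = \left(-8\right) \left(-18\right) \left(-1\right) = 144 \left(-1\right) = -144$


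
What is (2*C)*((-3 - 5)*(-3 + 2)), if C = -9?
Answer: -144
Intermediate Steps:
(2*C)*((-3 - 5)*(-3 + 2)) = (2*(-9))*((-3 - 5)*(-3 + 2)) = -(-144)*(-1) = -18*8 = -144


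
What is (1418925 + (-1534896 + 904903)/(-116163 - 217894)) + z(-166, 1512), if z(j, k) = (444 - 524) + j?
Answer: 473920280696/334057 ≈ 1.4187e+6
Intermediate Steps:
z(j, k) = -80 + j
(1418925 + (-1534896 + 904903)/(-116163 - 217894)) + z(-166, 1512) = (1418925 + (-1534896 + 904903)/(-116163 - 217894)) + (-80 - 166) = (1418925 - 629993/(-334057)) - 246 = (1418925 - 629993*(-1/334057)) - 246 = (1418925 + 629993/334057) - 246 = 474002458718/334057 - 246 = 473920280696/334057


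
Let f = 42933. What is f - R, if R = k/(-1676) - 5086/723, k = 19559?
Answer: 52046642177/1211748 ≈ 42952.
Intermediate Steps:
R = -22665293/1211748 (R = 19559/(-1676) - 5086/723 = 19559*(-1/1676) - 5086*1/723 = -19559/1676 - 5086/723 = -22665293/1211748 ≈ -18.705)
f - R = 42933 - 1*(-22665293/1211748) = 42933 + 22665293/1211748 = 52046642177/1211748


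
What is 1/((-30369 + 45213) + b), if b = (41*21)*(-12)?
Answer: 1/4512 ≈ 0.00022163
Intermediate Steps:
b = -10332 (b = 861*(-12) = -10332)
1/((-30369 + 45213) + b) = 1/((-30369 + 45213) - 10332) = 1/(14844 - 10332) = 1/4512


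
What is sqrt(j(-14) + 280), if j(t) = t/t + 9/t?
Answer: 5*sqrt(2198)/14 ≈ 16.744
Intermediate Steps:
j(t) = 1 + 9/t
sqrt(j(-14) + 280) = sqrt((9 - 14)/(-14) + 280) = sqrt(-1/14*(-5) + 280) = sqrt(5/14 + 280) = sqrt(3925/14) = 5*sqrt(2198)/14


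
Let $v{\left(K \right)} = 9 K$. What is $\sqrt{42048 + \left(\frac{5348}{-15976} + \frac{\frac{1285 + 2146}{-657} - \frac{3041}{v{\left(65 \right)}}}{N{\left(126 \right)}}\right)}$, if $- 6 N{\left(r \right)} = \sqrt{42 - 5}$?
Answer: $\frac{\sqrt{3879610879280743750 + 155913923701120 \sqrt{37}}}{9605570} \approx 205.08$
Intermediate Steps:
$N{\left(r \right)} = - \frac{\sqrt{37}}{6}$ ($N{\left(r \right)} = - \frac{\sqrt{42 - 5}}{6} = - \frac{\sqrt{37}}{6}$)
$\sqrt{42048 + \left(\frac{5348}{-15976} + \frac{\frac{1285 + 2146}{-657} - \frac{3041}{v{\left(65 \right)}}}{N{\left(126 \right)}}\right)} = \sqrt{42048 + \left(\frac{5348}{-15976} + \frac{\frac{1285 + 2146}{-657} - \frac{3041}{9 \cdot 65}}{\left(- \frac{1}{6}\right) \sqrt{37}}\right)} = \sqrt{42048 + \left(5348 \left(- \frac{1}{15976}\right) + \left(3431 \left(- \frac{1}{657}\right) - \frac{3041}{585}\right) \left(- \frac{6 \sqrt{37}}{37}\right)\right)} = \sqrt{42048 - \left(\frac{1337}{3994} - \left(- \frac{47}{9} - \frac{3041}{585}\right) \left(- \frac{6 \sqrt{37}}{37}\right)\right)} = \sqrt{42048 - \left(\frac{1337}{3994} + \frac{2032 \left(- \frac{6 \sqrt{37}}{37}\right)}{195}\right)} = \sqrt{42048 - \left(\frac{1337}{3994} - \frac{4064 \sqrt{37}}{2405}\right)} = \sqrt{\frac{167938375}{3994} + \frac{4064 \sqrt{37}}{2405}}$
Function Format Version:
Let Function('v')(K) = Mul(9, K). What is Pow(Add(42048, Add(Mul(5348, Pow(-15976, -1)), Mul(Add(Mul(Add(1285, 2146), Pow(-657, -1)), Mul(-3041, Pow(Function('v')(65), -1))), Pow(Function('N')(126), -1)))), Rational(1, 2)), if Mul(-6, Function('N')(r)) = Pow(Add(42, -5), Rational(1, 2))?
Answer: Mul(Rational(1, 9605570), Pow(Add(3879610879280743750, Mul(155913923701120, Pow(37, Rational(1, 2)))), Rational(1, 2))) ≈ 205.08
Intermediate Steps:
Function('N')(r) = Mul(Rational(-1, 6), Pow(37, Rational(1, 2))) (Function('N')(r) = Mul(Rational(-1, 6), Pow(Add(42, -5), Rational(1, 2))) = Mul(Rational(-1, 6), Pow(37, Rational(1, 2))))
Pow(Add(42048, Add(Mul(5348, Pow(-15976, -1)), Mul(Add(Mul(Add(1285, 2146), Pow(-657, -1)), Mul(-3041, Pow(Function('v')(65), -1))), Pow(Function('N')(126), -1)))), Rational(1, 2)) = Pow(Add(42048, Add(Mul(5348, Pow(-15976, -1)), Mul(Add(Mul(Add(1285, 2146), Pow(-657, -1)), Mul(-3041, Pow(Mul(9, 65), -1))), Pow(Mul(Rational(-1, 6), Pow(37, Rational(1, 2))), -1)))), Rational(1, 2)) = Pow(Add(42048, Add(Mul(5348, Rational(-1, 15976)), Mul(Add(Mul(3431, Rational(-1, 657)), Mul(-3041, Pow(585, -1))), Mul(Rational(-6, 37), Pow(37, Rational(1, 2)))))), Rational(1, 2)) = Pow(Add(42048, Add(Rational(-1337, 3994), Mul(Add(Rational(-47, 9), Mul(-3041, Rational(1, 585))), Mul(Rational(-6, 37), Pow(37, Rational(1, 2)))))), Rational(1, 2)) = Pow(Add(42048, Add(Rational(-1337, 3994), Mul(Add(Rational(-47, 9), Rational(-3041, 585)), Mul(Rational(-6, 37), Pow(37, Rational(1, 2)))))), Rational(1, 2)) = Pow(Add(42048, Add(Rational(-1337, 3994), Mul(Rational(-2032, 195), Mul(Rational(-6, 37), Pow(37, Rational(1, 2)))))), Rational(1, 2)) = Pow(Add(42048, Add(Rational(-1337, 3994), Mul(Rational(4064, 2405), Pow(37, Rational(1, 2))))), Rational(1, 2)) = Pow(Add(Rational(167938375, 3994), Mul(Rational(4064, 2405), Pow(37, Rational(1, 2)))), Rational(1, 2))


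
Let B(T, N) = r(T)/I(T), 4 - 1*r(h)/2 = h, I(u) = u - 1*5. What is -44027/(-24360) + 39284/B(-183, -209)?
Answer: -89945841511/4555320 ≈ -19745.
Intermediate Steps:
I(u) = -5 + u (I(u) = u - 5 = -5 + u)
r(h) = 8 - 2*h
B(T, N) = (8 - 2*T)/(-5 + T)
-44027/(-24360) + 39284/B(-183, -209) = -44027/(-24360) + 39284/((2*(4 - 1*(-183))/(-5 - 183))) = -44027*(-1/24360) + 39284/((2*(4 + 183)/(-188))) = 44027/24360 + 39284/((2*(-1/188)*187)) = 44027/24360 + 39284/(-187/94) = 44027/24360 + 39284*(-94/187) = 44027/24360 - 3692696/187 = -89945841511/4555320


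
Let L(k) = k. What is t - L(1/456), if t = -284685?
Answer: -129816361/456 ≈ -2.8469e+5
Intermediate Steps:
t - L(1/456) = -284685 - 1/456 = -129816361/456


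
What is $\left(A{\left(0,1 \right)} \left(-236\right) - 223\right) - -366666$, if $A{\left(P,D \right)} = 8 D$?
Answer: $364555$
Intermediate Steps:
$\left(A{\left(0,1 \right)} \left(-236\right) - 223\right) - -366666 = \left(8 \cdot 1 \left(-236\right) - 223\right) - -366666 = \left(8 \left(-236\right) - 223\right) + 366666 = \left(-1888 - 223\right) + 366666 = -2111 + 366666 = 364555$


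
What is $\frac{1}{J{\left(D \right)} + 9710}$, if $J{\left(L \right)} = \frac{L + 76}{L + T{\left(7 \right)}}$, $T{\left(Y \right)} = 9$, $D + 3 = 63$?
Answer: $\frac{69}{670126} \approx 0.00010297$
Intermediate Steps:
$D = 60$ ($D = -3 + 63 = 60$)
$J{\left(L \right)} = \frac{76 + L}{9 + L}$ ($J{\left(L \right)} = \frac{L + 76}{L + 9} = \frac{76 + L}{9 + L}$)
$\frac{1}{J{\left(D \right)} + 9710} = \frac{1}{\frac{76 + 60}{9 + 60} + 9710} = \frac{1}{\frac{1}{69} \cdot 136 + 9710} = \frac{1}{\frac{136}{69} + 9710} = \frac{1}{\frac{670126}{69}} = \frac{69}{670126}$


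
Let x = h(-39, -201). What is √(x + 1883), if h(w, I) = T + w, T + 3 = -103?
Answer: √1738 ≈ 41.689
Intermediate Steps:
T = -106 (T = -3 - 103 = -106)
h(w, I) = -106 + w
x = -145 (x = -106 - 39 = -145)
√(x + 1883) = √(-145 + 1883) = √1738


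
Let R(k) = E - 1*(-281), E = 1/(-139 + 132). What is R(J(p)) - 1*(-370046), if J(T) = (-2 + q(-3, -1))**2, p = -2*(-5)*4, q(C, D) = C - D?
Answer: 2592288/7 ≈ 3.7033e+5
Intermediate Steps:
E = -1/7 (E = 1/(-7) = -1/7 ≈ -0.14286)
p = 40 (p = 10*4 = 40)
J(T) = 16 (J(T) = (-2 + (-3 - 1*(-1)))**2 = (-2 + (-3 + 1))**2 = (-2 - 2)**2 = (-4)**2 = 16)
R(k) = 1966/7 (R(k) = -1/7 - 1*(-281) = -1/7 + 281 = 1966/7)
R(J(p)) - 1*(-370046) = 1966/7 - 1*(-370046) = 1966/7 + 370046 = 2592288/7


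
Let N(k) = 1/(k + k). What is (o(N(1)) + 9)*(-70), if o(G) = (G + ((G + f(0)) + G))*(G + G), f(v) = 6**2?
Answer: -3255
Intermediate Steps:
f(v) = 36
N(k) = 1/(2*k)
o(G) = 2*G*(36 + 3*G) (o(G) = (G + ((G + 36) + G))*(G + G) = (G + ((36 + G) + G))*(2*G) = (G + (36 + 2*G))*(2*G) = (36 + 3*G)*(2*G) = 2*G*(36 + 3*G))
(o(N(1)) + 9)*(-70) = (6*((1/2)/1)*(12 + (1/2)/1) + 9)*(-70) = (6*((1/2)*1)*(12 + (1/2)*1) + 9)*(-70) = (6*(1/2)*(12 + 1/2) + 9)*(-70) = (6*(1/2)*(25/2) + 9)*(-70) = (75/2 + 9)*(-70) = (93/2)*(-70) = -3255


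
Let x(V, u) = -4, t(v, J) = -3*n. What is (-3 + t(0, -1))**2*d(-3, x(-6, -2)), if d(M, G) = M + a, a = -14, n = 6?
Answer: -7497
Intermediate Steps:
t(v, J) = -18 (t(v, J) = -3*6 = -18)
d(M, G) = -14 + M (d(M, G) = M - 14 = -14 + M)
(-3 + t(0, -1))**2*d(-3, x(-6, -2)) = (-3 - 18)**2*(-14 - 3) = (-21)**2*(-17) = 441*(-17) = -7497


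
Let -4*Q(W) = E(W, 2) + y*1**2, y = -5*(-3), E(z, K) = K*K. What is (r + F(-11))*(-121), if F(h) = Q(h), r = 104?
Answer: -48037/4 ≈ -12009.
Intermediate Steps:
E(z, K) = K**2
y = 15
Q(W) = -19/4 (Q(W) = -(2**2 + 15*1**2)/4 = -(4 + 15*1)/4 = -(4 + 15)/4 = -1/4*19 = -19/4)
F(h) = -19/4
(r + F(-11))*(-121) = (104 - 19/4)*(-121) = (397/4)*(-121) = -48037/4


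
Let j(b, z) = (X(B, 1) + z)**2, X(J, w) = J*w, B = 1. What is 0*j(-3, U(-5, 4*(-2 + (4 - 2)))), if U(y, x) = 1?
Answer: 0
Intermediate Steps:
j(b, z) = (1 + z)**2 (j(b, z) = (1*1 + z)**2 = (1 + z)**2)
0*j(-3, U(-5, 4*(-2 + (4 - 2)))) = 0*(1 + 1)**2 = 0*2**2 = 0*4 = 0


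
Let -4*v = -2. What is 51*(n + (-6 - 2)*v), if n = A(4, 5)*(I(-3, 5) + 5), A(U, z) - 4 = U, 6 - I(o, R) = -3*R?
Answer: 10404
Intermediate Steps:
v = ½ (v = -¼*(-2) = ½ ≈ 0.50000)
I(o, R) = 6 + 3*R (I(o, R) = 6 - (-3)*R = 6 + 3*R)
A(U, z) = 4 + U
n = 208 (n = (4 + 4)*((6 + 3*5) + 5) = 8*((6 + 15) + 5) = 8*(21 + 5) = 8*26 = 208)
51*(n + (-6 - 2)*v) = 51*(208 + (-6 - 2)*(½)) = 51*(208 - 8*½) = 51*(208 - 4) = 51*204 = 10404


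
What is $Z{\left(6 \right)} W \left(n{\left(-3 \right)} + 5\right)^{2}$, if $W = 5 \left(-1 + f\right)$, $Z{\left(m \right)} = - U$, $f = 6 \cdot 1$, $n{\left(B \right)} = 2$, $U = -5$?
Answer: $6125$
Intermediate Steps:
$f = 6$
$Z{\left(m \right)} = 5$ ($Z{\left(m \right)} = \left(-1\right) \left(-5\right) = 5$)
$W = 25$ ($W = 5 \left(-1 + 6\right) = 5 \cdot 5 = 25$)
$Z{\left(6 \right)} W \left(n{\left(-3 \right)} + 5\right)^{2} = 5 \cdot 25 \left(2 + 5\right)^{2} = 125 \cdot 7^{2} = 125 \cdot 49 = 6125$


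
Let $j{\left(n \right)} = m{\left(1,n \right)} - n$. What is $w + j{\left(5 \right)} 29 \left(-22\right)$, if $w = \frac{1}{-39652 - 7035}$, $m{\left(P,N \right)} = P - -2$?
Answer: $\frac{59572611}{46687} \approx 1276.0$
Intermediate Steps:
$m{\left(P,N \right)} = 2 + P$ ($m{\left(P,N \right)} = P + 2 = 2 + P$)
$j{\left(n \right)} = 3 - n$ ($j{\left(n \right)} = \left(2 + 1\right) - n = 3 - n$)
$w = - \frac{1}{46687}$ ($w = \frac{1}{-46687} = - \frac{1}{46687} \approx -2.1419 \cdot 10^{-5}$)
$w + j{\left(5 \right)} 29 \left(-22\right) = - \frac{1}{46687} + \left(3 - 5\right) 29 \left(-22\right) = - \frac{1}{46687} + \left(-2\right) 29 \left(-22\right) = - \frac{1}{46687} - -1276 = - \frac{1}{46687} + 1276 = \frac{59572611}{46687}$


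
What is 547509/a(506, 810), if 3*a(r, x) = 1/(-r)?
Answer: -831118662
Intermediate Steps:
a(r, x) = -1/(3*r) (a(r, x) = 1/(3*((-r))) = (-1/r)/3 = -1/(3*r))
547509/a(506, 810) = 547509/((-⅓/506)) = 547509/((-⅓*1/506)) = 547509/(-1/1518) = 547509*(-1518) = -831118662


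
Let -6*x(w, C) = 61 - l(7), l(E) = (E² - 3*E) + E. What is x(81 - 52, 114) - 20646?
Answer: -61951/3 ≈ -20650.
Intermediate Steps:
l(E) = E² - 2*E
x(w, C) = -13/3 (x(w, C) = -(61 - 7*(-2 + 7))/6 = -(61 - 7*5)/6 = -(61 - 1*35)/6 = -(61 - 35)/6 = -⅙*26 = -13/3)
x(81 - 52, 114) - 20646 = -13/3 - 20646 = -61951/3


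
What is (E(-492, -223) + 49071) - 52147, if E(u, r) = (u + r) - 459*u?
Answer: 222037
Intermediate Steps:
E(u, r) = r - 458*u (E(u, r) = (r + u) - 459*u = r - 458*u)
(E(-492, -223) + 49071) - 52147 = ((-223 - 458*(-492)) + 49071) - 52147 = ((-223 + 225336) + 49071) - 52147 = (225113 + 49071) - 52147 = 274184 - 52147 = 222037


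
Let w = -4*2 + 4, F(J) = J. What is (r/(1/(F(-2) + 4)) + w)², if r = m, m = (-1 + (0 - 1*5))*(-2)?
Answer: 400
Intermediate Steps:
w = -4 (w = -8 + 4 = -4)
m = 12 (m = (-1 + (0 - 5))*(-2) = (-1 - 5)*(-2) = -6*(-2) = 12)
r = 12
(r/(1/(F(-2) + 4)) + w)² = (12/(1/(-2 + 4)) - 4)² = (12/(1/2) - 4)² = (12/(½) - 4)² = (12*2 - 4)² = (24 - 4)² = 20² = 400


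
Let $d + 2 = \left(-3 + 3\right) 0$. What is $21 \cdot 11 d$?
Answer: $-462$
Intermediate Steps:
$d = -2$ ($d = -2 + \left(-3 + 3\right) 0 = -2 + 0 \cdot 0 = -2 + 0 = -2$)
$21 \cdot 11 d = 21 \cdot 11 \left(-2\right) = 231 \left(-2\right) = -462$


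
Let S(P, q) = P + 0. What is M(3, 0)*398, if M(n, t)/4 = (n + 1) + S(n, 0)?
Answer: 11144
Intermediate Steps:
S(P, q) = P
M(n, t) = 4 + 8*n (M(n, t) = 4*((n + 1) + n) = 4*((1 + n) + n) = 4*(1 + 2*n) = 4 + 8*n)
M(3, 0)*398 = (4 + 8*3)*398 = (4 + 24)*398 = 28*398 = 11144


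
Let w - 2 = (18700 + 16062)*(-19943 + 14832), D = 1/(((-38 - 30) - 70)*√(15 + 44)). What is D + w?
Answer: -177668580 - √59/8142 ≈ -1.7767e+8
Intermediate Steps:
D = -√59/8142 (D = 1/((-68 - 70)*√59) = 1/(-138*√59) = -√59/8142 ≈ -0.00094340)
w = -177668580 (w = 2 + (18700 + 16062)*(-19943 + 14832) = 2 + 34762*(-5111) = 2 - 177668582 = -177668580)
D + w = -√59/8142 - 177668580 = -177668580 - √59/8142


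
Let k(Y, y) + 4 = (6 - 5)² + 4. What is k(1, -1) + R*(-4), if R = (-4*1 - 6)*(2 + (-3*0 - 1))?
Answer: 41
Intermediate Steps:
k(Y, y) = 1 (k(Y, y) = -4 + ((6 - 5)² + 4) = -4 + (1² + 4) = -4 + (1 + 4) = -4 + 5 = 1)
R = -10 (R = (-4 - 6)*(2 + (0 - 1)) = -10*(2 - 1) = -10*1 = -10)
k(1, -1) + R*(-4) = 1 - 10*(-4) = 1 + 40 = 41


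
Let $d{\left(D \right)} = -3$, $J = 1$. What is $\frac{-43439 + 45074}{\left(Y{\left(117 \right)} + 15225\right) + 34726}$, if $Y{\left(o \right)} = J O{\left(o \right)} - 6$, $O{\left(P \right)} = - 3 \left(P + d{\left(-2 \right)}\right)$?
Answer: $\frac{1635}{49603} \approx 0.032962$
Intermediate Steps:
$O{\left(P \right)} = 9 - 3 P$ ($O{\left(P \right)} = - 3 \left(P - 3\right) = - 3 \left(-3 + P\right) = 9 - 3 P$)
$Y{\left(o \right)} = 3 - 3 o$ ($Y{\left(o \right)} = 1 \left(9 - 3 o\right) - 6 = \left(9 - 3 o\right) - 6 = 3 - 3 o$)
$\frac{-43439 + 45074}{\left(Y{\left(117 \right)} + 15225\right) + 34726} = \frac{-43439 + 45074}{\left(\left(3 - 351\right) + 15225\right) + 34726} = \frac{1635}{\left(\left(3 - 351\right) + 15225\right) + 34726} = \frac{1635}{\left(-348 + 15225\right) + 34726} = \frac{1635}{14877 + 34726} = \frac{1635}{49603}$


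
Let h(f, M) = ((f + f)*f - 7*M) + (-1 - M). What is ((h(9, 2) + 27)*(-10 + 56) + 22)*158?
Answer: 1253572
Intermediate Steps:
h(f, M) = -1 - 8*M + 2*f² (h(f, M) = ((2*f)*f - 7*M) + (-1 - M) = (2*f² - 7*M) + (-1 - M) = (-7*M + 2*f²) + (-1 - M) = -1 - 8*M + 2*f²)
((h(9, 2) + 27)*(-10 + 56) + 22)*158 = (((-1 - 8*2 + 2*9²) + 27)*(-10 + 56) + 22)*158 = (((-1 - 16 + 2*81) + 27)*46 + 22)*158 = (((-1 - 16 + 162) + 27)*46 + 22)*158 = ((145 + 27)*46 + 22)*158 = (172*46 + 22)*158 = (7912 + 22)*158 = 7934*158 = 1253572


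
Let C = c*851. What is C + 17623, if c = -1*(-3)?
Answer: 20176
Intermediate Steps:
c = 3
C = 2553 (C = 3*851 = 2553)
C + 17623 = 2553 + 17623 = 20176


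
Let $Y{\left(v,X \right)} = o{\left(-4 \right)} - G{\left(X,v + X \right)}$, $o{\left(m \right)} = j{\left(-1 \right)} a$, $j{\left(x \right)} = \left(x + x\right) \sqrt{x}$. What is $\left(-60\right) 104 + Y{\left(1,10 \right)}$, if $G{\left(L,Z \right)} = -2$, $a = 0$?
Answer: $-6238$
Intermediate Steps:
$j{\left(x \right)} = 2 x^{\frac{3}{2}}$ ($j{\left(x \right)} = 2 x \sqrt{x} = 2 x^{\frac{3}{2}}$)
$o{\left(m \right)} = 0$ ($o{\left(m \right)} = 2 \left(-1\right)^{\frac{3}{2}} \cdot 0 = 2 \left(- i\right) 0 = - 2 i 0 = 0$)
$Y{\left(v,X \right)} = 2$ ($Y{\left(v,X \right)} = 0 - -2 = 0 + 2 = 2$)
$\left(-60\right) 104 + Y{\left(1,10 \right)} = \left(-60\right) 104 + 2 = -6240 + 2 = -6238$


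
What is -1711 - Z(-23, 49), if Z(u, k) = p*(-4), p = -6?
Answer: -1735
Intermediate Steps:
Z(u, k) = 24 (Z(u, k) = -6*(-4) = 24)
-1711 - Z(-23, 49) = -1711 - 1*24 = -1711 - 24 = -1735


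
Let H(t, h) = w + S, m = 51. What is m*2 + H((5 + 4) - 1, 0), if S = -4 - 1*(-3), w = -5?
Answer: 96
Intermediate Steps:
S = -1 (S = -4 + 3 = -1)
H(t, h) = -6 (H(t, h) = -5 - 1 = -6)
m*2 + H((5 + 4) - 1, 0) = 51*2 - 6 = 102 - 6 = 96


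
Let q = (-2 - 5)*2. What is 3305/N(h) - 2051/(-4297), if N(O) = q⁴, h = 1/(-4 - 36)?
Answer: 92992801/165073552 ≈ 0.56334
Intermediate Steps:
h = -1/40 (h = 1/(-40) = -1/40 ≈ -0.025000)
q = -14 (q = -7*2 = -14)
N(O) = 38416 (N(O) = (-14)⁴ = 38416)
3305/N(h) - 2051/(-4297) = 3305/38416 - 2051/(-4297) = 3305*(1/38416) - 2051*(-1/4297) = 3305/38416 + 2051/4297 = 92992801/165073552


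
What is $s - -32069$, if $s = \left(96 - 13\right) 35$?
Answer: $34974$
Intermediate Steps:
$s = 2905$ ($s = 83 \cdot 35 = 2905$)
$s - -32069 = 2905 - -32069 = 2905 + 32069 = 34974$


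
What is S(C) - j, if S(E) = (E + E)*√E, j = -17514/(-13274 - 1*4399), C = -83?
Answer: -5838/5891 - 166*I*√83 ≈ -0.991 - 1512.3*I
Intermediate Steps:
j = 5838/5891 (j = -17514/(-13274 - 4399) = -17514/(-17673) = -17514*(-1/17673) = 5838/5891 ≈ 0.99100)
S(E) = 2*E^(3/2) (S(E) = (2*E)*√E = 2*E^(3/2))
S(C) - j = 2*(-83)^(3/2) - 1*5838/5891 = 2*(-83*I*√83) - 5838/5891 = -166*I*√83 - 5838/5891 = -5838/5891 - 166*I*√83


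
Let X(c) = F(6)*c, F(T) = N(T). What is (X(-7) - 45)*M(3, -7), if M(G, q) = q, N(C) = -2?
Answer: 217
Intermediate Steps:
F(T) = -2
X(c) = -2*c
(X(-7) - 45)*M(3, -7) = (-2*(-7) - 45)*(-7) = (14 - 45)*(-7) = -31*(-7) = 217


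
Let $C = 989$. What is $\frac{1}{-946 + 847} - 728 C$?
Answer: $- \frac{71279209}{99} \approx -7.1999 \cdot 10^{5}$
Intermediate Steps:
$\frac{1}{-946 + 847} - 728 C = \frac{1}{-946 + 847} - 719992 = \frac{1}{-99} - 719992 = - \frac{1}{99} - 719992 = - \frac{71279209}{99}$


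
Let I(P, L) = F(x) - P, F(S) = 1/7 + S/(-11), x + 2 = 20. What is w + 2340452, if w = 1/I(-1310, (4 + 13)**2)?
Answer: 235812241337/100755 ≈ 2.3405e+6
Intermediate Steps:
x = 18 (x = -2 + 20 = 18)
F(S) = 1/7 - S/11 (F(S) = 1*(1/7) + S*(-1/11) = 1/7 - S/11)
I(P, L) = -115/77 - P (I(P, L) = (1/7 - 1/11*18) - P = (1/7 - 18/11) - P = -115/77 - P)
w = 77/100755 (w = 1/(-115/77 - 1*(-1310)) = 1/(-115/77 + 1310) = 1/(100755/77) = 77/100755 ≈ 0.00076423)
w + 2340452 = 77/100755 + 2340452 = 235812241337/100755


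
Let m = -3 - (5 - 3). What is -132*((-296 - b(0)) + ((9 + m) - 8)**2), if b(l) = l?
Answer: 36960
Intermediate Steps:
m = -5 (m = -3 - 1*2 = -3 - 2 = -5)
-132*((-296 - b(0)) + ((9 + m) - 8)**2) = -132*((-296 - 1*0) + ((9 - 5) - 8)**2) = -132*((-296 + 0) + (4 - 8)**2) = -132*(-296 + (-4)**2) = -132*(-296 + 16) = -132*(-280) = 36960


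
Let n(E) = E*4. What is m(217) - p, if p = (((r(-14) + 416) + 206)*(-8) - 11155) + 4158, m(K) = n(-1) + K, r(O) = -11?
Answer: 12098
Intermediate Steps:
n(E) = 4*E
m(K) = -4 + K (m(K) = 4*(-1) + K = -4 + K)
p = -11885 (p = (((-11 + 416) + 206)*(-8) - 11155) + 4158 = ((405 + 206)*(-8) - 11155) + 4158 = (611*(-8) - 11155) + 4158 = (-4888 - 11155) + 4158 = -16043 + 4158 = -11885)
m(217) - p = (-4 + 217) - 1*(-11885) = 213 + 11885 = 12098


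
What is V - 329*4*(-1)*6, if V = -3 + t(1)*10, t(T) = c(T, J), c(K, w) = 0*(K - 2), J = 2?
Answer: 7893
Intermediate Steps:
c(K, w) = 0 (c(K, w) = 0*(-2 + K) = 0)
t(T) = 0
V = -3 (V = -3 + 0*10 = -3 + 0 = -3)
V - 329*4*(-1)*6 = -3 - 329*4*(-1)*6 = -3 - (-1316)*6 = -3 - 329*(-24) = -3 + 7896 = 7893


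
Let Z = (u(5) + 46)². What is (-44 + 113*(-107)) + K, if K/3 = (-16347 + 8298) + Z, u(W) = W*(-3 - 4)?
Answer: -35919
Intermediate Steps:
u(W) = -7*W (u(W) = W*(-7) = -7*W)
Z = 121 (Z = (-7*5 + 46)² = (-35 + 46)² = 11² = 121)
K = -23784 (K = 3*((-16347 + 8298) + 121) = 3*(-8049 + 121) = 3*(-7928) = -23784)
(-44 + 113*(-107)) + K = (-44 + 113*(-107)) - 23784 = (-44 - 12091) - 23784 = -12135 - 23784 = -35919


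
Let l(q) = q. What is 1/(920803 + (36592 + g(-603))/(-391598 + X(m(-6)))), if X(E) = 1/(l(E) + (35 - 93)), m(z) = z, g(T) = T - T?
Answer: 25062273/23077413823331 ≈ 1.0860e-6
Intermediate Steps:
g(T) = 0
X(E) = 1/(-58 + E) (X(E) = 1/(E + (35 - 93)) = 1/(E - 58) = 1/(-58 + E))
1/(920803 + (36592 + g(-603))/(-391598 + X(m(-6)))) = 1/(920803 + (36592 + 0)/(-391598 + 1/(-58 - 6))) = 1/(920803 + 36592/(-391598 + 1/(-64))) = 1/(920803 + 36592/(-391598 - 1/64)) = 1/(920803 + 36592/(-25062273/64)) = 1/(920803 + 36592*(-64/25062273)) = 1/(920803 - 2341888/25062273) = 1/(23077413823331/25062273) = 25062273/23077413823331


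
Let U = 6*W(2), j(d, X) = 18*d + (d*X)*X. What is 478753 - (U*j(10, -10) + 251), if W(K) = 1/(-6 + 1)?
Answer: 479918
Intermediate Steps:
j(d, X) = 18*d + d*X² (j(d, X) = 18*d + (X*d)*X = 18*d + d*X²)
W(K) = -⅕ (W(K) = 1/(-5) = -⅕)
U = -6/5 (U = 6*(-⅕) = -6/5 ≈ -1.2000)
478753 - (U*j(10, -10) + 251) = 478753 - (-12*(18 + (-10)²) + 251) = 478753 - (-12*(18 + 100) + 251) = 478753 - (-12*118 + 251) = 478753 - (-6/5*1180 + 251) = 478753 - (-1416 + 251) = 478753 - 1*(-1165) = 478753 + 1165 = 479918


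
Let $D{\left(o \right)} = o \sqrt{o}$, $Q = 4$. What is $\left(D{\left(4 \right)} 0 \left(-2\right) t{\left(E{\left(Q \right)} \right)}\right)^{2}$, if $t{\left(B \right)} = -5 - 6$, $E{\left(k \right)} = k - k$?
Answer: $0$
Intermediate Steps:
$E{\left(k \right)} = 0$
$D{\left(o \right)} = o^{\frac{3}{2}}$
$t{\left(B \right)} = -11$ ($t{\left(B \right)} = -5 - 6 = -11$)
$\left(D{\left(4 \right)} 0 \left(-2\right) t{\left(E{\left(Q \right)} \right)}\right)^{2} = \left(4^{\frac{3}{2}} \cdot 0 \left(-2\right) \left(-11\right)\right)^{2} = \left(8 \cdot 0 \left(-11\right)\right)^{2} = \left(0 \left(-11\right)\right)^{2} = 0^{2} = 0$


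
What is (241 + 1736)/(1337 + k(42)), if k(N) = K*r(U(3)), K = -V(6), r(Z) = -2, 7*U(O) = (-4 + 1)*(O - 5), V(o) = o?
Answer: 1977/1349 ≈ 1.4655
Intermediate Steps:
U(O) = 15/7 - 3*O/7 (U(O) = ((-4 + 1)*(O - 5))/7 = (-3*(-5 + O))/7 = (15 - 3*O)/7 = 15/7 - 3*O/7)
K = -6 (K = -1*6 = -6)
k(N) = 12 (k(N) = -6*(-2) = 12)
(241 + 1736)/(1337 + k(42)) = (241 + 1736)/(1337 + 12) = 1977/1349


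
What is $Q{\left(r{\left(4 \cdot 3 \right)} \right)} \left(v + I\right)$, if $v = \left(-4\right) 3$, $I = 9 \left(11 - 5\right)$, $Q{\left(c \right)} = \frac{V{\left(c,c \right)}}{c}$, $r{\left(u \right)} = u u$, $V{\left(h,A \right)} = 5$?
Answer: $\frac{35}{24} \approx 1.4583$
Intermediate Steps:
$r{\left(u \right)} = u^{2}$
$Q{\left(c \right)} = \frac{5}{c}$
$I = 54$ ($I = 9 \cdot 6 = 54$)
$v = -12$
$Q{\left(r{\left(4 \cdot 3 \right)} \right)} \left(v + I\right) = \frac{5}{\left(4 \cdot 3\right)^{2}} \left(-12 + 54\right) = \frac{5}{12^{2}} \cdot 42 = \frac{5}{144} \cdot 42 = \frac{35}{24}$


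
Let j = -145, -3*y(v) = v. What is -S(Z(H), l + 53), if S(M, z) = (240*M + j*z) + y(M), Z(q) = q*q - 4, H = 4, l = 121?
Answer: 22354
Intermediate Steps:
y(v) = -v/3
Z(q) = -4 + q**2 (Z(q) = q**2 - 4 = -4 + q**2)
S(M, z) = -145*z + 719*M/3 (S(M, z) = (240*M - 145*z) - M/3 = (-145*z + 240*M) - M/3 = -145*z + 719*M/3)
-S(Z(H), l + 53) = -(-145*(121 + 53) + 719*(-4 + 4**2)/3) = -(-145*174 + 719*(-4 + 16)/3) = -(-25230 + (719/3)*12) = -(-25230 + 2876) = -1*(-22354) = 22354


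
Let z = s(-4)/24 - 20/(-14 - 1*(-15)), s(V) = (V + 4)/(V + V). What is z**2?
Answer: 400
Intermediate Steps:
s(V) = (4 + V)/(2*V) (s(V) = (4 + V)/((2*V)) = (4 + V)*(1/(2*V)) = (4 + V)/(2*V))
z = -20 (z = ((1/2)*(4 - 4)/(-4))/24 - 20/(-14 - 1*(-15)) = ((1/2)*(-1/4)*0)*(1/24) - 20/(-14 + 15) = 0*(1/24) - 20/1 = 0 - 20*1 = 0 - 20 = -20)
z**2 = (-20)**2 = 400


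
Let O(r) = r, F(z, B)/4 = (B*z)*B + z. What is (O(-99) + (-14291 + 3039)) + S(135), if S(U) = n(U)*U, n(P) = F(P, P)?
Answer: 1328664049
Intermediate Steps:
F(z, B) = 4*z + 4*z*B² (F(z, B) = 4*((B*z)*B + z) = 4*(z*B² + z) = 4*(z + z*B²) = 4*z + 4*z*B²)
n(P) = 4*P*(1 + P²)
S(U) = 4*U²*(1 + U²) (S(U) = (4*U*(1 + U²))*U = 4*U²*(1 + U²))
(O(-99) + (-14291 + 3039)) + S(135) = (-99 + (-14291 + 3039)) + 4*135²*(1 + 135²) = (-99 - 11252) + 4*18225*(1 + 18225) = -11351 + 4*18225*18226 = -11351 + 1328675400 = 1328664049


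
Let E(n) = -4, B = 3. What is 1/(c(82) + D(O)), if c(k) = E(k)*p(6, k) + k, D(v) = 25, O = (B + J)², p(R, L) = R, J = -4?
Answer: 1/83 ≈ 0.012048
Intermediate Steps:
O = 1 (O = (3 - 4)² = (-1)² = 1)
c(k) = -24 + k (c(k) = -4*6 + k = -24 + k)
1/(c(82) + D(O)) = 1/((-24 + 82) + 25) = 1/(58 + 25) = 1/83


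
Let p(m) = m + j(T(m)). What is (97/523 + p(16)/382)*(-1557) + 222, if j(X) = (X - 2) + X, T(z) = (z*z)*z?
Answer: -3347788326/99893 ≈ -33514.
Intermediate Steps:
T(z) = z**3 (T(z) = z**2*z = z**3)
j(X) = -2 + 2*X (j(X) = (-2 + X) + X = -2 + 2*X)
p(m) = -2 + m + 2*m**3 (p(m) = m + (-2 + 2*m**3) = -2 + m + 2*m**3)
(97/523 + p(16)/382)*(-1557) + 222 = (97/523 + (-2 + 16 + 2*16**3)/382)*(-1557) + 222 = (97*(1/523) + (-2 + 16 + 2*4096)*(1/382))*(-1557) + 222 = (97/523 + (-2 + 16 + 8192)*(1/382))*(-1557) + 222 = (97/523 + 8206*(1/382))*(-1557) + 222 = (97/523 + 4103/191)*(-1557) + 222 = (2164396/99893)*(-1557) + 222 = -3369964572/99893 + 222 = -3347788326/99893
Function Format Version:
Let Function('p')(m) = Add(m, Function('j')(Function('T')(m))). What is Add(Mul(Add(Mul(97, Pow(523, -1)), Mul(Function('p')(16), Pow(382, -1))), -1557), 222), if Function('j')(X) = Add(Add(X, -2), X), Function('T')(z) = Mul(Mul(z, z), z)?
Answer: Rational(-3347788326, 99893) ≈ -33514.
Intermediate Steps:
Function('T')(z) = Pow(z, 3) (Function('T')(z) = Mul(Pow(z, 2), z) = Pow(z, 3))
Function('j')(X) = Add(-2, Mul(2, X)) (Function('j')(X) = Add(Add(-2, X), X) = Add(-2, Mul(2, X)))
Function('p')(m) = Add(-2, m, Mul(2, Pow(m, 3))) (Function('p')(m) = Add(m, Add(-2, Mul(2, Pow(m, 3)))) = Add(-2, m, Mul(2, Pow(m, 3))))
Add(Mul(Add(Mul(97, Pow(523, -1)), Mul(Function('p')(16), Pow(382, -1))), -1557), 222) = Add(Mul(Add(Mul(97, Pow(523, -1)), Mul(Add(-2, 16, Mul(2, Pow(16, 3))), Pow(382, -1))), -1557), 222) = Add(Mul(Add(Mul(97, Rational(1, 523)), Mul(Add(-2, 16, Mul(2, 4096)), Rational(1, 382))), -1557), 222) = Add(Mul(Add(Rational(97, 523), Mul(Add(-2, 16, 8192), Rational(1, 382))), -1557), 222) = Add(Mul(Add(Rational(97, 523), Mul(8206, Rational(1, 382))), -1557), 222) = Add(Mul(Add(Rational(97, 523), Rational(4103, 191)), -1557), 222) = Add(Mul(Rational(2164396, 99893), -1557), 222) = Add(Rational(-3369964572, 99893), 222) = Rational(-3347788326, 99893)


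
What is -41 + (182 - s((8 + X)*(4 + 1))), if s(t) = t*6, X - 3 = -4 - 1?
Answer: -39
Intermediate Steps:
X = -2 (X = 3 + (-4 - 1) = 3 - 5 = -2)
s(t) = 6*t
-41 + (182 - s((8 + X)*(4 + 1))) = -41 + (182 - 6*(8 - 2)*(4 + 1)) = -41 + (182 - 6*6*5) = -41 + (182 - 6*30) = -41 + (182 - 1*180) = -41 + (182 - 180) = -41 + 2 = -39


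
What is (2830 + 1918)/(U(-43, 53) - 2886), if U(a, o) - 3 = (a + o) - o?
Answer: -2374/1463 ≈ -1.6227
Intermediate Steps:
U(a, o) = 3 + a (U(a, o) = 3 + ((a + o) - o) = 3 + a)
(2830 + 1918)/(U(-43, 53) - 2886) = (2830 + 1918)/((3 - 43) - 2886) = 4748/(-40 - 2886) = 4748/(-2926) = 4748*(-1/2926) = -2374/1463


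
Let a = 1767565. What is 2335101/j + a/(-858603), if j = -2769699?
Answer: -2300182578946/792690623499 ≈ -2.9017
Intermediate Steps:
2335101/j + a/(-858603) = 2335101/(-2769699) + 1767565/(-858603) = 2335101*(-1/2769699) + 1767565*(-1/858603) = -778367/923233 - 1767565/858603 = -2300182578946/792690623499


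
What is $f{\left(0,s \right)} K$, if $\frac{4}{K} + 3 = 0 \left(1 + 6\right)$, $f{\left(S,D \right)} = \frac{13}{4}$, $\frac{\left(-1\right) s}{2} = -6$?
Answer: $- \frac{13}{3} \approx -4.3333$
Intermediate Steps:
$s = 12$ ($s = \left(-2\right) \left(-6\right) = 12$)
$f{\left(S,D \right)} = \frac{13}{4}$ ($f{\left(S,D \right)} = 13 \cdot \frac{1}{4} = \frac{13}{4}$)
$K = - \frac{4}{3}$ ($K = \frac{4}{-3 + 0 \left(1 + 6\right)} = \frac{4}{-3 + 0 \cdot 7} = \frac{4}{-3 + 0} = \frac{4}{-3} = 4 \left(- \frac{1}{3}\right) = - \frac{4}{3} \approx -1.3333$)
$f{\left(0,s \right)} K = \frac{13}{4} \left(- \frac{4}{3}\right) = - \frac{13}{3}$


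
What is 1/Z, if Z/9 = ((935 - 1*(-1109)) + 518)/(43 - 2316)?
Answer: -2273/23058 ≈ -0.098577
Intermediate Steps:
Z = -23058/2273 (Z = 9*(((935 - 1*(-1109)) + 518)/(43 - 2316)) = 9*(((935 + 1109) + 518)/(-2273)) = 9*((2044 + 518)*(-1/2273)) = 9*(2562*(-1/2273)) = 9*(-2562/2273) = -23058/2273 ≈ -10.144)
1/Z = 1/(-23058/2273) = -2273/23058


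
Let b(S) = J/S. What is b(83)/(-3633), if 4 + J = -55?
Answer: 59/301539 ≈ 0.00019566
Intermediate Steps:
J = -59 (J = -4 - 55 = -59)
b(S) = -59/S
b(83)/(-3633) = -59/83/(-3633) = -59*1/83*(-1/3633) = -59/83*(-1/3633) = 59/301539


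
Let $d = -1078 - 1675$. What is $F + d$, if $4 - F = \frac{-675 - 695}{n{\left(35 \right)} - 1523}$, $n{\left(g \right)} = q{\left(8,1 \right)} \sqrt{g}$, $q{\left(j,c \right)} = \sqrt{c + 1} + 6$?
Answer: $\frac{-4188097 + 2749 \sqrt{35} \left(6 + \sqrt{2}\right)}{1523 - \sqrt{35} \left(6 + \sqrt{2}\right)} \approx -2749.9$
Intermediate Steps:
$q{\left(j,c \right)} = 6 + \sqrt{1 + c}$ ($q{\left(j,c \right)} = \sqrt{1 + c} + 6 = 6 + \sqrt{1 + c}$)
$d = -2753$ ($d = -1078 - 1675 = -2753$)
$n{\left(g \right)} = \sqrt{g} \left(6 + \sqrt{2}\right)$ ($n{\left(g \right)} = \left(6 + \sqrt{1 + 1}\right) \sqrt{g} = \left(6 + \sqrt{2}\right) \sqrt{g} = \sqrt{g} \left(6 + \sqrt{2}\right)$)
$F = 4 + \frac{1370}{-1523 + \sqrt{35} \left(6 + \sqrt{2}\right)}$ ($F = 4 - \frac{-675 - 695}{\sqrt{35} \left(6 + \sqrt{2}\right) - 1523} = 4 - - \frac{1370}{-1523 + \sqrt{35} \left(6 + \sqrt{2}\right)} = 4 + \frac{1370}{-1523 + \sqrt{35} \left(6 + \sqrt{2}\right)} \approx 3.0738$)
$F + d = \frac{2 \left(-2361 + 2 \sqrt{70} + 12 \sqrt{35}\right)}{-1523 + \sqrt{70} + 6 \sqrt{35}} - 2753 = -2753 + \frac{2 \left(-2361 + 2 \sqrt{70} + 12 \sqrt{35}\right)}{-1523 + \sqrt{70} + 6 \sqrt{35}}$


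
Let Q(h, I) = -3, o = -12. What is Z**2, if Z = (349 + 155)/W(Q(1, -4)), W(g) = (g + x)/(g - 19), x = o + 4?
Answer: 1016064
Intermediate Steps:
x = -8 (x = -12 + 4 = -8)
W(g) = (-8 + g)/(-19 + g) (W(g) = (g - 8)/(g - 19) = (-8 + g)/(-19 + g))
Z = 1008 (Z = (349 + 155)/(((-8 - 3)/(-19 - 3))) = 504/((-11/(-22))) = 504/((-1/22*(-11))) = 504/(1/2) = 504*2 = 1008)
Z**2 = 1008**2 = 1016064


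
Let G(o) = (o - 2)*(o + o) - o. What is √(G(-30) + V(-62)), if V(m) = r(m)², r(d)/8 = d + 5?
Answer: √209886 ≈ 458.13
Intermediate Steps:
r(d) = 40 + 8*d (r(d) = 8*(d + 5) = 8*(5 + d) = 40 + 8*d)
V(m) = (40 + 8*m)²
G(o) = -o + 2*o*(-2 + o) (G(o) = (-2 + o)*(2*o) - o = 2*o*(-2 + o) - o = -o + 2*o*(-2 + o))
√(G(-30) + V(-62)) = √(-30*(-5 + 2*(-30)) + 64*(5 - 62)²) = √(-30*(-5 - 60) + 64*(-57)²) = √(-30*(-65) + 64*3249) = √(1950 + 207936) = √209886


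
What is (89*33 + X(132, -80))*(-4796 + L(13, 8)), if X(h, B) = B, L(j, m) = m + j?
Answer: -13642175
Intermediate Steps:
L(j, m) = j + m
(89*33 + X(132, -80))*(-4796 + L(13, 8)) = (89*33 - 80)*(-4796 + (13 + 8)) = (2937 - 80)*(-4796 + 21) = 2857*(-4775) = -13642175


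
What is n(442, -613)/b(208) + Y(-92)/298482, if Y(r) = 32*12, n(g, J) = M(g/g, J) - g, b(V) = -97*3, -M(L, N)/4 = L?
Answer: 22205786/14476377 ≈ 1.5339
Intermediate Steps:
M(L, N) = -4*L
b(V) = -291
n(g, J) = -4 - g (n(g, J) = -4*g/g - g = -4*1 - g = -4 - g)
Y(r) = 384
n(442, -613)/b(208) + Y(-92)/298482 = (-4 - 1*442)/(-291) + 384/298482 = (-4 - 442)*(-1/291) + 384*(1/298482) = -446*(-1/291) + 64/49747 = 446/291 + 64/49747 = 22205786/14476377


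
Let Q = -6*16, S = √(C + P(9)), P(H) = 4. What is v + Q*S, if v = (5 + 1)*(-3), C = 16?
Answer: -18 - 192*√5 ≈ -447.33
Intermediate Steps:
S = 2*√5 (S = √(16 + 4) = √20 = 2*√5 ≈ 4.4721)
Q = -96
v = -18 (v = 6*(-3) = -18)
v + Q*S = -18 - 192*√5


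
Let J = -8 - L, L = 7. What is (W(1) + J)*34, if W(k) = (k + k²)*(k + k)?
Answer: -374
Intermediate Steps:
J = -15 (J = -8 - 1*7 = -8 - 7 = -15)
W(k) = 2*k*(k + k²) (W(k) = (k + k²)*(2*k) = 2*k*(k + k²))
(W(1) + J)*34 = (2*1²*(1 + 1) - 15)*34 = (2*1*2 - 15)*34 = (4 - 15)*34 = -11*34 = -374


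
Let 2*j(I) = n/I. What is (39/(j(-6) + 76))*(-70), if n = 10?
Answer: -16380/451 ≈ -36.319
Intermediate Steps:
j(I) = 5/I (j(I) = (10/I)/2 = 5/I)
(39/(j(-6) + 76))*(-70) = (39/(5/(-6) + 76))*(-70) = (39/(5*(-⅙) + 76))*(-70) = (39/(-⅚ + 76))*(-70) = (39/(451/6))*(-70) = ((6/451)*39)*(-70) = (234/451)*(-70) = -16380/451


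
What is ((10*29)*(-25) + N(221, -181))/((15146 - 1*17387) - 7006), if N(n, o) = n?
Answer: 7029/9247 ≈ 0.76014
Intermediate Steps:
((10*29)*(-25) + N(221, -181))/((15146 - 1*17387) - 7006) = ((10*29)*(-25) + 221)/((15146 - 1*17387) - 7006) = (290*(-25) + 221)/((15146 - 17387) - 7006) = (-7250 + 221)/(-2241 - 7006) = -7029/(-9247) = -7029*(-1/9247) = 7029/9247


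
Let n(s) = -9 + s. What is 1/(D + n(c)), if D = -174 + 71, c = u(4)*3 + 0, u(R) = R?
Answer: -1/100 ≈ -0.010000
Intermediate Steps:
c = 12 (c = 4*3 + 0 = 12 + 0 = 12)
D = -103
1/(D + n(c)) = 1/(-103 + (-9 + 12)) = 1/(-103 + 3) = 1/(-100) = -1/100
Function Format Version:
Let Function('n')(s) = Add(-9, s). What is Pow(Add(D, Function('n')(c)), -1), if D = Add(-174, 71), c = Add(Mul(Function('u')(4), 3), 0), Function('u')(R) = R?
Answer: Rational(-1, 100) ≈ -0.010000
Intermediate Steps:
c = 12 (c = Add(Mul(4, 3), 0) = Add(12, 0) = 12)
D = -103
Pow(Add(D, Function('n')(c)), -1) = Pow(Add(-103, Add(-9, 12)), -1) = Pow(Add(-103, 3), -1) = Pow(-100, -1) = Rational(-1, 100)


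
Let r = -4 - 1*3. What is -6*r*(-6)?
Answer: -252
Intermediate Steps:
r = -7 (r = -4 - 3 = -7)
-6*r*(-6) = -6*(-7)*(-6) = 42*(-6) = -252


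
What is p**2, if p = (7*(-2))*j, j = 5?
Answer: 4900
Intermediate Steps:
p = -70 (p = (7*(-2))*5 = -14*5 = -70)
p**2 = (-70)**2 = 4900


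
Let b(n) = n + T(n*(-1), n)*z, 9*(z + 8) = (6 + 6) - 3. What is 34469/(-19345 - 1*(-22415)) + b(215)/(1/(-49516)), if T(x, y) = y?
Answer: 196098249269/3070 ≈ 6.3876e+7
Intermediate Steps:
z = -7 (z = -8 + ((6 + 6) - 3)/9 = -8 + (12 - 3)/9 = -8 + (1/9)*9 = -8 + 1 = -7)
b(n) = -6*n (b(n) = n + n*(-7) = n - 7*n = -6*n)
34469/(-19345 - 1*(-22415)) + b(215)/(1/(-49516)) = 34469/(-19345 - 1*(-22415)) + (-6*215)/(1/(-49516)) = 34469/(-19345 + 22415) - 1290/(-1/49516) = 34469/3070 - 1290*(-49516) = 34469*(1/3070) + 63875640 = 34469/3070 + 63875640 = 196098249269/3070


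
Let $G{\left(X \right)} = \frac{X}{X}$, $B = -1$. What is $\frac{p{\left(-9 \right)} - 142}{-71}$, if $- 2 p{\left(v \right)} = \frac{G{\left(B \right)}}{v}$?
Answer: $\frac{2555}{1278} \approx 1.9992$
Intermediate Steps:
$G{\left(X \right)} = 1$
$p{\left(v \right)} = - \frac{1}{2 v}$ ($p{\left(v \right)} = - \frac{1 \frac{1}{v}}{2} = - \frac{1}{2 v}$)
$\frac{p{\left(-9 \right)} - 142}{-71} = \frac{- \frac{1}{2 \left(-9\right)} - 142}{-71} = \left(\left(- \frac{1}{2}\right) \left(- \frac{1}{9}\right) - 142\right) \left(- \frac{1}{71}\right) = \left(\frac{1}{18} - 142\right) \left(- \frac{1}{71}\right) = \left(- \frac{2555}{18}\right) \left(- \frac{1}{71}\right) = \frac{2555}{1278}$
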